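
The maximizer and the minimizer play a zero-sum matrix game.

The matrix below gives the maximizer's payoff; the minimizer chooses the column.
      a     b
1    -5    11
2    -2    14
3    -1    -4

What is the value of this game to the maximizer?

Row 1 is strictly dominated by row 2, so the maximizer never plays it.
The remaining 2×2 game on (2, 3) × (a, b) has no saddle point. Let the maximizer play 2 with probability p; indifference gives −2p − (1−p) = 14p − 4(1−p), so p = 3/19.
Similarly the minimizer's optimal q on a is 18/19, and the value is -2·(18/19) + (14)·(1/19) = -22/19.

-22/19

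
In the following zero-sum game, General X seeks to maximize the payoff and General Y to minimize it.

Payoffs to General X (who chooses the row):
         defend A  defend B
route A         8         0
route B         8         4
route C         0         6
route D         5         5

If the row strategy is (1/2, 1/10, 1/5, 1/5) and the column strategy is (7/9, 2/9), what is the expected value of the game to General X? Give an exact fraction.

229/45

Against (7/9, 2/9), each row's expected payoff is route A: 56/9; route B: 64/9; route C: 4/3; route D: 5.
Taking the (1/2, 1/10, 1/5, 1/5)-weighted average: (1/2)·(56/9) + (1/10)·(64/9) + (1/5)·(4/3) + (1/5)·(5) = 229/45.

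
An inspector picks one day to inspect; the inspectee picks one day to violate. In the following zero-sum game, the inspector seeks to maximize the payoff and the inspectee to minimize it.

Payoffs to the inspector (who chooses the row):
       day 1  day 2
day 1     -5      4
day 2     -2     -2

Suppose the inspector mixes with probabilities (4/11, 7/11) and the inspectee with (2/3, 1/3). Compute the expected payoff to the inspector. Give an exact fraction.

-2

Against (2/3, 1/3), each row's expected payoff is day 1: -2; day 2: -2.
Taking the (4/11, 7/11)-weighted average: (4/11)·(-2) + (7/11)·(-2) = -2.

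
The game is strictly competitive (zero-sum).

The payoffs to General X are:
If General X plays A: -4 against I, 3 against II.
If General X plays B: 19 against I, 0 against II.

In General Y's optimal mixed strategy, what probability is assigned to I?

3/26

Row minima are -4 and 0, so General X's maximin is 0; column maxima are 19 and 3, so General Y's minimax is 3. These differ, so the equilibrium is in mixed strategies.
Let General Y play I with probability q. General X is indifferent when −4q + 3(1−q) = 19q, giving q = 3/26.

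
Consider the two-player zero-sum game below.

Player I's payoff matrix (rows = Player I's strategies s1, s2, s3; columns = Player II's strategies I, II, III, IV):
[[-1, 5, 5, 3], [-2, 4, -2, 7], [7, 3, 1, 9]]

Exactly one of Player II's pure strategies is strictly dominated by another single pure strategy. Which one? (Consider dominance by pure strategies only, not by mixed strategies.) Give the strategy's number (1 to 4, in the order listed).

4

Player II prefers columns that give Player I less. Compare IV with I: -1 < 3, -2 < 7, 7 < 9.
So I strictly dominates IV for Player II; IV is strictly dominated.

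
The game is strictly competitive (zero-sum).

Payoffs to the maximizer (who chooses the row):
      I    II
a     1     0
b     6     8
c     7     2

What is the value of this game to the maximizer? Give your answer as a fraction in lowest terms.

44/7

Row a is strictly dominated by row c, so the maximizer never plays it.
The remaining 2×2 game on (b, c) × (I, II) has no saddle point. Let the maximizer play b with probability p; indifference gives 6p + 7(1−p) = 8p + 2(1−p), so p = 5/7.
Similarly the minimizer's optimal q on I is 6/7, and the value is 6·(6/7) + (8)·(1/7) = 44/7.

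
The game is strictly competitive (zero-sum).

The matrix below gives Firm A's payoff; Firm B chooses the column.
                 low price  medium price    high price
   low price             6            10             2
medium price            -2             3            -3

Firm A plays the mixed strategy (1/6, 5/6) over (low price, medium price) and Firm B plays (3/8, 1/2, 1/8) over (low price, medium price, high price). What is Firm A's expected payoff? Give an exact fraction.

Against (3/8, 1/2, 1/8), each row's expected payoff is low price: 15/2; medium price: 3/8.
Taking the (1/6, 5/6)-weighted average: (1/6)·(15/2) + (5/6)·(3/8) = 25/16.

25/16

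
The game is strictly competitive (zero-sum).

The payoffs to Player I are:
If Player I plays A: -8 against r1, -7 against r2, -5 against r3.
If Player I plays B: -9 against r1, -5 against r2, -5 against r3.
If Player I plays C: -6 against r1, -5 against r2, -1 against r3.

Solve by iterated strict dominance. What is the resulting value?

-6

Row A is strictly dominated by row C (-6>-8, -5>-7, -1>-5); eliminate A.
Column r3 is strictly dominated by r1 for Player II (-9<-5, -6<-1); eliminate r3.
Column r2 is strictly dominated by r1 for Player II (-9<-5, -6<-5); eliminate r2.
Row B is strictly dominated by row C (-6>-9); eliminate B.
Only (C, r1) remains, with payoff -6.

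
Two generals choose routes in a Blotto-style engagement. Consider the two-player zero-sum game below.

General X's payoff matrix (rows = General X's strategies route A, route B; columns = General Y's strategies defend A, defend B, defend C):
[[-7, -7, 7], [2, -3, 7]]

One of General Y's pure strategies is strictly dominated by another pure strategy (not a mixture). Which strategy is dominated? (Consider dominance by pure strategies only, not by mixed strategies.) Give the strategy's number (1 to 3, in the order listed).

General Y prefers columns that give General X less. Compare defend C with defend A: -7 < 7, 2 < 7.
So defend A strictly dominates defend C for General Y; defend C is strictly dominated.

3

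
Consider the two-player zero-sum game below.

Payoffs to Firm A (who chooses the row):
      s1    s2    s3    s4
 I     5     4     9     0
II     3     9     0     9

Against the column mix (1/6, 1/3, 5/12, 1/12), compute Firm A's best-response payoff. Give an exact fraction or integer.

I: (5)·(1/6) + (4)·(1/3) + (9)·(5/12) + (0)·(1/12) = 71/12.
II: (3)·(1/6) + (9)·(1/3) + (0)·(5/12) + (9)·(1/12) = 17/4.
The best pure response is I with expected payoff 71/12.

71/12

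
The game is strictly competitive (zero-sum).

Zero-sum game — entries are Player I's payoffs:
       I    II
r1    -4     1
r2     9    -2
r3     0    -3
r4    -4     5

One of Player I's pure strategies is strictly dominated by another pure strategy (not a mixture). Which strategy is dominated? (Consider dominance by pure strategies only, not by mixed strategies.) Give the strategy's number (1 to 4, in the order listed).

Compare r3 with r2: 9 > 0, -2 > -3.
So r2 strictly dominates r3 for Player I; r3 is strictly dominated.

3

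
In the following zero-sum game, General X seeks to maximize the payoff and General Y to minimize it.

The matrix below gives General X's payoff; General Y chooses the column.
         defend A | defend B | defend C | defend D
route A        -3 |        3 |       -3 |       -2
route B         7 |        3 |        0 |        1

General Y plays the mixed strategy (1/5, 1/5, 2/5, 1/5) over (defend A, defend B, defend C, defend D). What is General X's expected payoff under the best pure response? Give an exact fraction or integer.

11/5

route A: (-3)·(1/5) + (3)·(1/5) + (-3)·(2/5) + (-2)·(1/5) = -8/5.
route B: (7)·(1/5) + (3)·(1/5) + (0)·(2/5) + (1)·(1/5) = 11/5.
The best pure response is route B with expected payoff 11/5.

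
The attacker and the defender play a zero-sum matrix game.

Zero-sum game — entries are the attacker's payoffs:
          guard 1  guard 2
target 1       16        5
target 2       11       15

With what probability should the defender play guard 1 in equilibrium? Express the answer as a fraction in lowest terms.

Row minima are 5 and 11, so the attacker's maximin is 11; column maxima are 16 and 15, so the defender's minimax is 15. These differ, so the equilibrium is in mixed strategies.
Let the defender play guard 1 with probability q. The attacker is indifferent when 16q + 5(1−q) = 11q + 15(1−q), giving q = 2/3.

2/3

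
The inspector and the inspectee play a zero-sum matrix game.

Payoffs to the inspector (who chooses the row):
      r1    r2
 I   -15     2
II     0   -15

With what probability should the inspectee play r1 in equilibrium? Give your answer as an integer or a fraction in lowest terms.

17/32

Row minima are -15 and -15, so the inspector's maximin is -15; column maxima are 0 and 2, so the inspectee's minimax is 0. These differ, so the equilibrium is in mixed strategies.
Let the inspectee play r1 with probability q. The inspector is indifferent when −15q + 2(1−q) = −15(1−q), giving q = 17/32.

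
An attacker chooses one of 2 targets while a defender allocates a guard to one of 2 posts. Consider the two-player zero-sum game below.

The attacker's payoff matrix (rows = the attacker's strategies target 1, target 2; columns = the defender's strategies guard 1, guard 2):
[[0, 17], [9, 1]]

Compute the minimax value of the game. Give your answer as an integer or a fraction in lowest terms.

Row minima are 0 and 1, so the attacker's maximin is 1; column maxima are 9 and 17, so the defender's minimax is 9. These differ, so the equilibrium is in mixed strategies.
Let the attacker play target 1 with probability p. The defender is indifferent when 9(1−p) = 17p + (1−p), giving p = 8/25.
Let the defender play guard 1 with probability q. The attacker is indifferent when 17(1−q) = 9q + (1−q), giving q = 16/25.
The value is 0·(16/25) + (17)·(9/25) = 153/25.

153/25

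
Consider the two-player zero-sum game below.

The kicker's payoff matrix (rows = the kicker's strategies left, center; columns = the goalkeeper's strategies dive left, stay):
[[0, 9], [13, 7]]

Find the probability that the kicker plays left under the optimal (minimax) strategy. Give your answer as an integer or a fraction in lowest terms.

2/5

Row minima are 0 and 7, so the kicker's maximin is 7; column maxima are 13 and 9, so the goalkeeper's minimax is 9. These differ, so the equilibrium is in mixed strategies.
Let the kicker play left with probability p. The goalkeeper is indifferent when 13(1−p) = 9p + 7(1−p), giving p = 2/5.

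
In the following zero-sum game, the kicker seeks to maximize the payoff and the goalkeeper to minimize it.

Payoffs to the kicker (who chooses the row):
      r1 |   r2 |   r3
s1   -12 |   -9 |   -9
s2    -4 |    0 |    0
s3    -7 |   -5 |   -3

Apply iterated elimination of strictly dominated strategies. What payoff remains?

Column r3 is strictly dominated by r1 for the goalkeeper (-12<-9, -4<0, -7<-3); eliminate r3.
Row s3 is strictly dominated by row s2 (-4>-7, 0>-5); eliminate s3.
Row s1 is strictly dominated by row s2 (-4>-12, 0>-9); eliminate s1.
Column r2 is strictly dominated by r1 for the goalkeeper (-4<0); eliminate r2.
Only (s2, r1) remains, with payoff -4.

-4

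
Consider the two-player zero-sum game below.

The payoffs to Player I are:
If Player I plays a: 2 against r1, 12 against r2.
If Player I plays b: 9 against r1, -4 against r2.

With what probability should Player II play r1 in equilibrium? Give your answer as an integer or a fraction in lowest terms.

16/23

Row minima are 2 and -4, so Player I's maximin is 2; column maxima are 9 and 12, so Player II's minimax is 9. These differ, so the equilibrium is in mixed strategies.
Let Player II play r1 with probability q. Player I is indifferent when 2q + 12(1−q) = 9q − 4(1−q), giving q = 16/23.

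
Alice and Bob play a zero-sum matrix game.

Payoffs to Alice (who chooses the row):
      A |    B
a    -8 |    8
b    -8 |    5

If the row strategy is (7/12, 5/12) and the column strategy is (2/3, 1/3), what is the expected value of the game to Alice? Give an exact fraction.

-37/12

Against (2/3, 1/3), each row's expected payoff is a: -8/3; b: -11/3.
Taking the (7/12, 5/12)-weighted average: (7/12)·(-8/3) + (5/12)·(-11/3) = -37/12.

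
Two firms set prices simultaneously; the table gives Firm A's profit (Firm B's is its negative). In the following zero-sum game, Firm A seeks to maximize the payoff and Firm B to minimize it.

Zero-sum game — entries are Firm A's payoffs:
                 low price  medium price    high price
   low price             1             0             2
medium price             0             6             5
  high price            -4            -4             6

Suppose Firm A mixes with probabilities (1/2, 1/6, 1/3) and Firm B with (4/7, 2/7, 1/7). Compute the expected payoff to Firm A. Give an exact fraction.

Against (4/7, 2/7, 1/7), each row's expected payoff is low price: 6/7; medium price: 17/7; high price: -18/7.
Taking the (1/2, 1/6, 1/3)-weighted average: (1/2)·(6/7) + (1/6)·(17/7) + (1/3)·(-18/7) = -1/42.

-1/42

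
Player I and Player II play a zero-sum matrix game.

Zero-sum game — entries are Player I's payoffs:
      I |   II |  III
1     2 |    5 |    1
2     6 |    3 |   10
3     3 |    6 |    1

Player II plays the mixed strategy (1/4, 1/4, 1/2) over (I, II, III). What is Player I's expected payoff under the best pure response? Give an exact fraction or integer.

1: (2)·(1/4) + (5)·(1/4) + (1)·(1/2) = 9/4.
2: (6)·(1/4) + (3)·(1/4) + (10)·(1/2) = 29/4.
3: (3)·(1/4) + (6)·(1/4) + (1)·(1/2) = 11/4.
The best pure response is 2 with expected payoff 29/4.

29/4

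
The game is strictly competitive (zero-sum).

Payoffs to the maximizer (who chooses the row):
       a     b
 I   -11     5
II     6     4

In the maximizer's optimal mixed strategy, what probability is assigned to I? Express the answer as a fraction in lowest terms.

1/9

Row minima are -11 and 4, so the maximizer's maximin is 4; column maxima are 6 and 5, so the minimizer's minimax is 5. These differ, so the equilibrium is in mixed strategies.
Let the maximizer play I with probability p. The minimizer is indifferent when −11p + 6(1−p) = 5p + 4(1−p), giving p = 1/9.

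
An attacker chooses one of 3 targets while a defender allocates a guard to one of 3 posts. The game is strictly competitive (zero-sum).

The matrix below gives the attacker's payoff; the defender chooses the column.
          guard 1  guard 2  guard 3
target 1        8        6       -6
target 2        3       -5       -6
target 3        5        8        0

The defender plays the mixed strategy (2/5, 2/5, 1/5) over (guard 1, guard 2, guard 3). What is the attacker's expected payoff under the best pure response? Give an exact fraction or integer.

target 1: (8)·(2/5) + (6)·(2/5) + (-6)·(1/5) = 22/5.
target 2: (3)·(2/5) + (-5)·(2/5) + (-6)·(1/5) = -2.
target 3: (5)·(2/5) + (8)·(2/5) + (0)·(1/5) = 26/5.
The best pure response is target 3 with expected payoff 26/5.

26/5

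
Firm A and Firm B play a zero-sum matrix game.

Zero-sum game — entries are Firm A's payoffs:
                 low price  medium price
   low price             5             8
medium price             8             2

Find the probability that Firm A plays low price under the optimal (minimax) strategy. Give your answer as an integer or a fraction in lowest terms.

Row minima are 5 and 2, so Firm A's maximin is 5; column maxima are 8 and 8, so Firm B's minimax is 8. These differ, so the equilibrium is in mixed strategies.
Let Firm A play low price with probability p. Firm B is indifferent when 5p + 8(1−p) = 8p + 2(1−p), giving p = 2/3.

2/3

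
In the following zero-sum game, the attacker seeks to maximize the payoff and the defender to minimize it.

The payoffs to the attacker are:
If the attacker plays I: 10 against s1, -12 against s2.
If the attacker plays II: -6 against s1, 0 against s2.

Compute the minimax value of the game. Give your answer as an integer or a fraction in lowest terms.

-18/7

Row minima are -12 and -6, so the attacker's maximin is -6; column maxima are 10 and 0, so the defender's minimax is 0. These differ, so the equilibrium is in mixed strategies.
Let the attacker play I with probability p. The defender is indifferent when 10p − 6(1−p) = −12p, giving p = 3/14.
Let the defender play s1 with probability q. The attacker is indifferent when 10q − 12(1−q) = −6q, giving q = 3/7.
The value is 10·(3/7) + (-12)·(4/7) = -18/7.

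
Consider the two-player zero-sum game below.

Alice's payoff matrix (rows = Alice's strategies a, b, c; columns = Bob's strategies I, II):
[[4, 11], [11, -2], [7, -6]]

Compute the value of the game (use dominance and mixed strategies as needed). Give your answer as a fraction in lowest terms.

129/20

Row c is strictly dominated by row b, so Alice never plays it.
The remaining 2×2 game on (a, b) × (I, II) has no saddle point. Let Alice play a with probability p; indifference gives 4p + 11(1−p) = 11p − 2(1−p), so p = 13/20.
Similarly Bob's optimal q on I is 13/20, and the value is 4·(13/20) + (11)·(7/20) = 129/20.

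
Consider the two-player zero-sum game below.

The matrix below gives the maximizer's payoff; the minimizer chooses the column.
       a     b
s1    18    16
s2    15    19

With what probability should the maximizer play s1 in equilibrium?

Row minima are 16 and 15, so the maximizer's maximin is 16; column maxima are 18 and 19, so the minimizer's minimax is 18. These differ, so the equilibrium is in mixed strategies.
Let the maximizer play s1 with probability p. The minimizer is indifferent when 18p + 15(1−p) = 16p + 19(1−p), giving p = 2/3.

2/3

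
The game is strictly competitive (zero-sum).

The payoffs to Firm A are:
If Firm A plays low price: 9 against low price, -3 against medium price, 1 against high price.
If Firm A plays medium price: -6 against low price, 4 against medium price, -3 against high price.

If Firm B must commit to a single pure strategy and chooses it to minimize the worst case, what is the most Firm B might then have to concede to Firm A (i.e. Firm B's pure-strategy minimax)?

1

The worst case (largest entry) in each column is low price: 9, medium price: 4, high price: 1.
The best (smallest) of these is 1.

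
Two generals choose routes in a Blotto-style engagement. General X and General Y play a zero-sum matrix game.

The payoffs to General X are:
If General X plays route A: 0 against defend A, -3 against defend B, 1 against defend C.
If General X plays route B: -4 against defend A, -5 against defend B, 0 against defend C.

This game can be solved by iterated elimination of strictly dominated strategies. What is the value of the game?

-3

Row route B is strictly dominated by row route A (0>-4, -3>-5, 1>0); eliminate route B.
Column defend C is strictly dominated by defend A for General Y (0<1); eliminate defend C.
Column defend A is strictly dominated by defend B for General Y (-3<0); eliminate defend A.
Only (route A, defend B) remains, with payoff -3.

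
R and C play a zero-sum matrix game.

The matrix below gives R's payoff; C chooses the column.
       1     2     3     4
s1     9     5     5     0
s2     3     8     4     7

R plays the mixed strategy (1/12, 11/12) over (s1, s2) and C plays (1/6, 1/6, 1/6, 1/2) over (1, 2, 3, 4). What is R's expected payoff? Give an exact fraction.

415/72

Against (1/6, 1/6, 1/6, 1/2), each row's expected payoff is s1: 19/6; s2: 6.
Taking the (1/12, 11/12)-weighted average: (1/12)·(19/6) + (11/12)·(6) = 415/72.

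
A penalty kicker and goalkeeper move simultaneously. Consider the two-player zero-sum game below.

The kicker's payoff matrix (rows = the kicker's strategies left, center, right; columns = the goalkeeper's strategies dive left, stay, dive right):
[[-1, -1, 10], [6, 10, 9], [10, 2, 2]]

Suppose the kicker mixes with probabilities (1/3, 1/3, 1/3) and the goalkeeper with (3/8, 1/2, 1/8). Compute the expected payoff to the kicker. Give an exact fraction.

55/12

Against (3/8, 1/2, 1/8), each row's expected payoff is left: 3/8; center: 67/8; right: 5.
Taking the (1/3, 1/3, 1/3)-weighted average: (1/3)·(3/8) + (1/3)·(67/8) + (1/3)·(5) = 55/12.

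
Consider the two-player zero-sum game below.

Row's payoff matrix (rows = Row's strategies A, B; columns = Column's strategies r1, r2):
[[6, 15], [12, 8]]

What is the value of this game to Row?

Row minima are 6 and 8, so Row's maximin is 8; column maxima are 12 and 15, so Column's minimax is 12. These differ, so the equilibrium is in mixed strategies.
Let Row play A with probability p. Column is indifferent when 6p + 12(1−p) = 15p + 8(1−p), giving p = 4/13.
Let Column play r1 with probability q. Row is indifferent when 6q + 15(1−q) = 12q + 8(1−q), giving q = 7/13.
The value is 6·(7/13) + (15)·(6/13) = 132/13.

132/13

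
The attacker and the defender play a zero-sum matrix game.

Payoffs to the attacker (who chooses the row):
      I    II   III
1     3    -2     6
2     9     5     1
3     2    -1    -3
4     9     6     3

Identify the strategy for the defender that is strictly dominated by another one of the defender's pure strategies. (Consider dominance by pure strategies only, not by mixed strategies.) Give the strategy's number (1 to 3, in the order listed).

1

The defender prefers columns that give the attacker less. Compare I with II: -2 < 3, 5 < 9, -1 < 2, 6 < 9.
So II strictly dominates I for the defender; I is strictly dominated.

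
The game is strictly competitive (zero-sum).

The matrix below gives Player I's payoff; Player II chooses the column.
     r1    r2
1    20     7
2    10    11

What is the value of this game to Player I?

75/7

Row minima are 7 and 10, so Player I's maximin is 10; column maxima are 20 and 11, so Player II's minimax is 11. These differ, so the equilibrium is in mixed strategies.
Let Player I play 1 with probability p. Player II is indifferent when 20p + 10(1−p) = 7p + 11(1−p), giving p = 1/14.
Let Player II play r1 with probability q. Player I is indifferent when 20q + 7(1−q) = 10q + 11(1−q), giving q = 2/7.
The value is 20·(2/7) + (7)·(5/7) = 75/7.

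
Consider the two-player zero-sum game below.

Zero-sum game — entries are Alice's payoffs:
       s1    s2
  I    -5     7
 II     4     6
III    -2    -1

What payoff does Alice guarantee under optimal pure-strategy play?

4

Row minima: -5, 4, -2 → Alice's maximin is 4.
Column maxima: 4, 7 → Bob's minimax is 4.
They coincide at (II, s1), so the value is 4.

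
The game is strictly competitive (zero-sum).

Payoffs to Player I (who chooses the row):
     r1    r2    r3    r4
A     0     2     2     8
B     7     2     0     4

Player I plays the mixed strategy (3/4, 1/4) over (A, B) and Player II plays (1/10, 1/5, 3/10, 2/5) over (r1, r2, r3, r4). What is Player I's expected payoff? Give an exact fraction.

153/40

Against (1/10, 1/5, 3/10, 2/5), each row's expected payoff is A: 21/5; B: 27/10.
Taking the (3/4, 1/4)-weighted average: (3/4)·(21/5) + (1/4)·(27/10) = 153/40.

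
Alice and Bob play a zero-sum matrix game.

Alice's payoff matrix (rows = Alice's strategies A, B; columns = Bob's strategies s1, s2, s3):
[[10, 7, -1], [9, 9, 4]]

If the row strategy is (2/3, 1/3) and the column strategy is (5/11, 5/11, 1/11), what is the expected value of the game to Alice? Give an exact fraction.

262/33

Against (5/11, 5/11, 1/11), each row's expected payoff is A: 84/11; B: 94/11.
Taking the (2/3, 1/3)-weighted average: (2/3)·(84/11) + (1/3)·(94/11) = 262/33.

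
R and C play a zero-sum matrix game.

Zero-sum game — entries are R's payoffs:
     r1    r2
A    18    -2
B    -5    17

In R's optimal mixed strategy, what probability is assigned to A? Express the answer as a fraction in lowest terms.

Row minima are -2 and -5, so R's maximin is -2; column maxima are 18 and 17, so C's minimax is 17. These differ, so the equilibrium is in mixed strategies.
Let R play A with probability p. C is indifferent when 18p − 5(1−p) = −2p + 17(1−p), giving p = 11/21.

11/21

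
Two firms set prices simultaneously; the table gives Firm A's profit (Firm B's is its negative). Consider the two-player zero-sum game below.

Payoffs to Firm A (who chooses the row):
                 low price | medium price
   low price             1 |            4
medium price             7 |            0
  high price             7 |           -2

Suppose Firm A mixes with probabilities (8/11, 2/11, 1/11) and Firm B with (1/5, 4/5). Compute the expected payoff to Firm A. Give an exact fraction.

149/55

Against (1/5, 4/5), each row's expected payoff is low price: 17/5; medium price: 7/5; high price: -1/5.
Taking the (8/11, 2/11, 1/11)-weighted average: (8/11)·(17/5) + (2/11)·(7/5) + (1/11)·(-1/5) = 149/55.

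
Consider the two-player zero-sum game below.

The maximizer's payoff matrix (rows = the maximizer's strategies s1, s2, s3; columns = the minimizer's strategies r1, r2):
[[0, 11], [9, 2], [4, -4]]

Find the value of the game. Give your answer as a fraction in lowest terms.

Row s3 is strictly dominated by row s2, so the maximizer never plays it.
The remaining 2×2 game on (s1, s2) × (r1, r2) has no saddle point. Let the maximizer play s1 with probability p; indifference gives 9(1−p) = 11p + 2(1−p), so p = 7/18.
Similarly the minimizer's optimal q on r1 is 1/2, and the value is 0·(1/2) + (11)·(1/2) = 11/2.

11/2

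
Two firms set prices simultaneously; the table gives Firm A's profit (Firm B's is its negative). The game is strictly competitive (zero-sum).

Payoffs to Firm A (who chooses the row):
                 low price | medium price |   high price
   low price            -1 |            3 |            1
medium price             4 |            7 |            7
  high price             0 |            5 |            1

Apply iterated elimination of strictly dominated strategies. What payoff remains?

Column medium price is strictly dominated by low price for Firm B (-1<3, 4<7, 0<5); eliminate medium price.
Row high price is strictly dominated by row medium price (4>0, 7>1); eliminate high price.
Column high price is strictly dominated by low price for Firm B (-1<1, 4<7); eliminate high price.
Row low price is strictly dominated by row medium price (4>-1); eliminate low price.
Only (medium price, low price) remains, with payoff 4.

4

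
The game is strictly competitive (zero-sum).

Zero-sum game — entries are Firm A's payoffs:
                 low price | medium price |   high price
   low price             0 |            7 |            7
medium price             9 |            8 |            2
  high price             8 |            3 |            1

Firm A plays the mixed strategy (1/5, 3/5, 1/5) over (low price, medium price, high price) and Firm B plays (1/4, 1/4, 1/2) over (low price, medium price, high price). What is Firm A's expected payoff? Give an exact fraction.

Against (1/4, 1/4, 1/2), each row's expected payoff is low price: 21/4; medium price: 21/4; high price: 13/4.
Taking the (1/5, 3/5, 1/5)-weighted average: (1/5)·(21/4) + (3/5)·(21/4) + (1/5)·(13/4) = 97/20.

97/20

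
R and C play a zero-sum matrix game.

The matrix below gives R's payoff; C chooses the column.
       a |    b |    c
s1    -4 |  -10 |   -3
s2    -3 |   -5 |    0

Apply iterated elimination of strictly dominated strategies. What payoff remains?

-5

Row s1 is strictly dominated by row s2 (-3>-4, -5>-10, 0>-3); eliminate s1.
Column c is strictly dominated by a for C (-3<0); eliminate c.
Column a is strictly dominated by b for C (-5<-3); eliminate a.
Only (s2, b) remains, with payoff -5.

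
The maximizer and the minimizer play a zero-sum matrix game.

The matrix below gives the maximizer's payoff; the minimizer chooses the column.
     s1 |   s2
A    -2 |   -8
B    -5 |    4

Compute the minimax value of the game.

-16/5

Row minima are -8 and -5, so the maximizer's maximin is -5; column maxima are -2 and 4, so the minimizer's minimax is -2. These differ, so the equilibrium is in mixed strategies.
Let the maximizer play A with probability p. The minimizer is indifferent when −2p − 5(1−p) = −8p + 4(1−p), giving p = 3/5.
Let the minimizer play s1 with probability q. The maximizer is indifferent when −2q − 8(1−q) = −5q + 4(1−q), giving q = 4/5.
The value is -2·(4/5) + (-8)·(1/5) = -16/5.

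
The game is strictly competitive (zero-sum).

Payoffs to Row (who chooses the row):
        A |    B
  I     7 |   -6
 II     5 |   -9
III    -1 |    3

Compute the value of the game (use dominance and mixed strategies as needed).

Row II is strictly dominated by row I, so Row never plays it.
The remaining 2×2 game on (I, III) × (A, B) has no saddle point. Let Row play I with probability p; indifference gives 7p − (1−p) = −6p + 3(1−p), so p = 4/17.
Similarly Column's optimal q on A is 9/17, and the value is 7·(9/17) + (-6)·(8/17) = 15/17.

15/17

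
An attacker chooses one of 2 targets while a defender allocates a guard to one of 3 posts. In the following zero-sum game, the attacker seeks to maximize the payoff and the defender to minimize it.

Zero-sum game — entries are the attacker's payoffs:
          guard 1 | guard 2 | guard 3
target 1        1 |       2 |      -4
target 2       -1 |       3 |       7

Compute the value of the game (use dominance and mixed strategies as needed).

Column guard 2 is strictly dominated by guard 1 for the defender (it gives the attacker more in every row).
The remaining 2×2 game on (target 1, target 2) × (guard 1, guard 3) has no saddle point. Let the attacker play target 1 with probability p; indifference gives p − (1−p) = −4p + 7(1−p), so p = 8/13.
Similarly the defender's optimal q on guard 1 is 11/13, and the value is 1·(11/13) + (-4)·(2/13) = 3/13.

3/13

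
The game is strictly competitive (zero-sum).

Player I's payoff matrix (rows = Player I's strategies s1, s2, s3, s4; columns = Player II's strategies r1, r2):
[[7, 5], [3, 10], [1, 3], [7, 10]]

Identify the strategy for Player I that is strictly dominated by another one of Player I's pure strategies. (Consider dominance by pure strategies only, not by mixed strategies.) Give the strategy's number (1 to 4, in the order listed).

Compare s3 with s1: 7 > 1, 5 > 3.
So s1 strictly dominates s3 for Player I; s3 is strictly dominated.

3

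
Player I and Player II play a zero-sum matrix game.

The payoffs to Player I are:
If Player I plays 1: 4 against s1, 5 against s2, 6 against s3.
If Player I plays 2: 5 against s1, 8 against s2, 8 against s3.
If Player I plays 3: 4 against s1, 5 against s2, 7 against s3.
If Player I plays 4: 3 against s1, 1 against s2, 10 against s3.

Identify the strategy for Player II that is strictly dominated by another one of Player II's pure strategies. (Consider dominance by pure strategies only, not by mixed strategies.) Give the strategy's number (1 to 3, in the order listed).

3

Player II prefers columns that give Player I less. Compare s3 with s1: 4 < 6, 5 < 8, 4 < 7, 3 < 10.
So s1 strictly dominates s3 for Player II; s3 is strictly dominated.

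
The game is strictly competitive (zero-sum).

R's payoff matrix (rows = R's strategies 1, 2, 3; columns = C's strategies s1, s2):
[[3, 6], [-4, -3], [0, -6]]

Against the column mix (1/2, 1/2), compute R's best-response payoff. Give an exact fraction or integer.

1: (3)·(1/2) + (6)·(1/2) = 9/2.
2: (-4)·(1/2) + (-3)·(1/2) = -7/2.
3: (0)·(1/2) + (-6)·(1/2) = -3.
The best pure response is 1 with expected payoff 9/2.

9/2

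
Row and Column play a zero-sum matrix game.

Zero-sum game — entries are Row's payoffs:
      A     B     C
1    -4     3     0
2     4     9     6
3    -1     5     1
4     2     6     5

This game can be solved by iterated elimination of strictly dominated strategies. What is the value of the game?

Row 4 is strictly dominated by row 2 (4>2, 9>6, 6>5); eliminate 4.
Column B is strictly dominated by A for Column (-4<3, 4<9, -1<5); eliminate B.
Column C is strictly dominated by A for Column (-4<0, 4<6, -1<1); eliminate C.
Row 1 is strictly dominated by row 2 (4>-4); eliminate 1.
Row 3 is strictly dominated by row 2 (4>-1); eliminate 3.
Only (2, A) remains, with payoff 4.

4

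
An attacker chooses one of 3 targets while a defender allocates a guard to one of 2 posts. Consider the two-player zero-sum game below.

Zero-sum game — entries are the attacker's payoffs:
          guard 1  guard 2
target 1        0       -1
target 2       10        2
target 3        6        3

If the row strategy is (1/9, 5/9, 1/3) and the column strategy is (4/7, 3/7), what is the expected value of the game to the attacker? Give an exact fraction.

326/63

Against (4/7, 3/7), each row's expected payoff is target 1: -3/7; target 2: 46/7; target 3: 33/7.
Taking the (1/9, 5/9, 1/3)-weighted average: (1/9)·(-3/7) + (5/9)·(46/7) + (1/3)·(33/7) = 326/63.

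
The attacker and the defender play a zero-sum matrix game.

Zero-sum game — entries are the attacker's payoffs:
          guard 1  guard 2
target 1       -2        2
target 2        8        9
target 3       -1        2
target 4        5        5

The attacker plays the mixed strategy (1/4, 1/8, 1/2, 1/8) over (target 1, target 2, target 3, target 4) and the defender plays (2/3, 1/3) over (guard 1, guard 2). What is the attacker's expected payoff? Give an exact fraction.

3/2

Against (2/3, 1/3), each row's expected payoff is target 1: -2/3; target 2: 25/3; target 3: 0; target 4: 5.
Taking the (1/4, 1/8, 1/2, 1/8)-weighted average: (1/4)·(-2/3) + (1/8)·(25/3) + (1/2)·(0) + (1/8)·(5) = 3/2.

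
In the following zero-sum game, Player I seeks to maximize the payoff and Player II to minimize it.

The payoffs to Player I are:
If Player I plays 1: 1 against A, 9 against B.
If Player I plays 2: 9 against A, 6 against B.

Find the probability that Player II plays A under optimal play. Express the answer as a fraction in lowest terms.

Row minima are 1 and 6, so Player I's maximin is 6; column maxima are 9 and 9, so Player II's minimax is 9. These differ, so the equilibrium is in mixed strategies.
Let Player II play A with probability q. Player I is indifferent when q + 9(1−q) = 9q + 6(1−q), giving q = 3/11.

3/11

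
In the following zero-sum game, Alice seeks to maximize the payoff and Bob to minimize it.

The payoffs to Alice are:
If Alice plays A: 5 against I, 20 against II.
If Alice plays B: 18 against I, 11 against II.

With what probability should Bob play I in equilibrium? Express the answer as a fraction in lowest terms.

9/22

Row minima are 5 and 11, so Alice's maximin is 11; column maxima are 18 and 20, so Bob's minimax is 18. These differ, so the equilibrium is in mixed strategies.
Let Bob play I with probability q. Alice is indifferent when 5q + 20(1−q) = 18q + 11(1−q), giving q = 9/22.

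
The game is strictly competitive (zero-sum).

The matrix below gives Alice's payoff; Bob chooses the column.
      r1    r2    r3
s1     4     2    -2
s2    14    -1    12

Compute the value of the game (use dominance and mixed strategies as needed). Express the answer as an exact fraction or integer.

Column r1 is strictly dominated by r3 for Bob (it gives Alice more in every row).
The remaining 2×2 game on (s1, s2) × (r2, r3) has no saddle point. Let Alice play s1 with probability p; indifference gives 2p − (1−p) = −2p + 12(1−p), so p = 13/17.
Similarly Bob's optimal q on r2 is 14/17, and the value is 2·(14/17) + (-2)·(3/17) = 22/17.

22/17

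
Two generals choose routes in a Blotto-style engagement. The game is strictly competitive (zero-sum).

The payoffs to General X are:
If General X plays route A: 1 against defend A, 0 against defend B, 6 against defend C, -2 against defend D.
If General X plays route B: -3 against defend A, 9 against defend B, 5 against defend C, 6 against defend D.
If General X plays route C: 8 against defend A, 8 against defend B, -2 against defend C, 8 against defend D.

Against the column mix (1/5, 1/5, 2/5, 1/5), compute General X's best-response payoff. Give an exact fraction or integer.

route A: (1)·(1/5) + (0)·(1/5) + (6)·(2/5) + (-2)·(1/5) = 11/5.
route B: (-3)·(1/5) + (9)·(1/5) + (5)·(2/5) + (6)·(1/5) = 22/5.
route C: (8)·(1/5) + (8)·(1/5) + (-2)·(2/5) + (8)·(1/5) = 4.
The best pure response is route B with expected payoff 22/5.

22/5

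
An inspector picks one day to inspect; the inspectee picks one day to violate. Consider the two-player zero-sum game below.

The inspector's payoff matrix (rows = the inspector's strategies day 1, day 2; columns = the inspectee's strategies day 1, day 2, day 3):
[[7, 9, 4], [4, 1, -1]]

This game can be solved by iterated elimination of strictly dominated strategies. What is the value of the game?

Column day 1 is strictly dominated by day 3 for the inspectee (4<7, -1<4); eliminate day 1.
Column day 2 is strictly dominated by day 3 for the inspectee (4<9, -1<1); eliminate day 2.
Row day 2 is strictly dominated by row day 1 (4>-1); eliminate day 2.
Only (day 1, day 3) remains, with payoff 4.

4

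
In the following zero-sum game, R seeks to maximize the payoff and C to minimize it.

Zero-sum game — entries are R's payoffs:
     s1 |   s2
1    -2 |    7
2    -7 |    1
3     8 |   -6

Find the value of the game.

Row 2 is strictly dominated by row 1, so R never plays it.
The remaining 2×2 game on (1, 3) × (s1, s2) has no saddle point. Let R play 1 with probability p; indifference gives −2p + 8(1−p) = 7p − 6(1−p), so p = 14/23.
Similarly C's optimal q on s1 is 13/23, and the value is -2·(13/23) + (7)·(10/23) = 44/23.

44/23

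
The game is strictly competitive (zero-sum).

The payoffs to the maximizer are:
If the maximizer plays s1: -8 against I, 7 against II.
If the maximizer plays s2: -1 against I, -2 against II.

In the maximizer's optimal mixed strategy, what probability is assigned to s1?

1/16

Row minima are -8 and -2, so the maximizer's maximin is -2; column maxima are -1 and 7, so the minimizer's minimax is -1. These differ, so the equilibrium is in mixed strategies.
Let the maximizer play s1 with probability p. The minimizer is indifferent when −8p − (1−p) = 7p − 2(1−p), giving p = 1/16.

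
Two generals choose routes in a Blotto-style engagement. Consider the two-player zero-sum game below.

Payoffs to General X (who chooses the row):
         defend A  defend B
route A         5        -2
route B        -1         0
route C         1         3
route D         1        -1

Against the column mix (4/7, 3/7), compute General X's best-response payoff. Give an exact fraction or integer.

route A: (5)·(4/7) + (-2)·(3/7) = 2.
route B: (-1)·(4/7) + (0)·(3/7) = -4/7.
route C: (1)·(4/7) + (3)·(3/7) = 13/7.
route D: (1)·(4/7) + (-1)·(3/7) = 1/7.
The best pure response is route A with expected payoff 2.

2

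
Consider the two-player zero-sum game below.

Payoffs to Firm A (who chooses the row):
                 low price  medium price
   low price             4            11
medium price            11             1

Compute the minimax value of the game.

Row minima are 4 and 1, so Firm A's maximin is 4; column maxima are 11 and 11, so Firm B's minimax is 11. These differ, so the equilibrium is in mixed strategies.
Let Firm A play low price with probability p. Firm B is indifferent when 4p + 11(1−p) = 11p + (1−p), giving p = 10/17.
Let Firm B play low price with probability q. Firm A is indifferent when 4q + 11(1−q) = 11q + (1−q), giving q = 10/17.
The value is 4·(10/17) + (11)·(7/17) = 117/17.

117/17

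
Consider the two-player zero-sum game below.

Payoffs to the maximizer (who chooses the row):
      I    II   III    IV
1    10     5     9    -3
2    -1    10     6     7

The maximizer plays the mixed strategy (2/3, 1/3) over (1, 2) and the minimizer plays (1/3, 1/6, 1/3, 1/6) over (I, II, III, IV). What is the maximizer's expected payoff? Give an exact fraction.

107/18

Against (1/3, 1/6, 1/3, 1/6), each row's expected payoff is 1: 20/3; 2: 9/2.
Taking the (2/3, 1/3)-weighted average: (2/3)·(20/3) + (1/3)·(9/2) = 107/18.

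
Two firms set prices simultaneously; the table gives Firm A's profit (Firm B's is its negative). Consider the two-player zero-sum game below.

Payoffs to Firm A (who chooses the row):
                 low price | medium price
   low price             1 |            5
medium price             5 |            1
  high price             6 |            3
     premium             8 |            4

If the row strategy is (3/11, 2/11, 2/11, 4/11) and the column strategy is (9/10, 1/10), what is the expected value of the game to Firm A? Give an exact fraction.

Against (9/10, 1/10), each row's expected payoff is low price: 7/5; medium price: 23/5; high price: 57/10; premium: 38/5.
Taking the (3/11, 2/11, 2/11, 4/11)-weighted average: (3/11)·(7/5) + (2/11)·(23/5) + (2/11)·(57/10) + (4/11)·(38/5) = 276/55.

276/55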